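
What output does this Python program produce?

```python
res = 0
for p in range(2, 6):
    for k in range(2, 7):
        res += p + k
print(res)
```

150

p=2,k=2: res = 0+4 = 4
p=2,k=3: res = 4+5 = 9
p=2,k=4: res = 9+6 = 15
p=2,k=5: res = 15+7 = 22
p=2,k=6: res = 22+8 = 30
p=3,k=2: res = 30+5 = 35
p=3,k=3: res = 35+6 = 41
p=3,k=4: res = 41+7 = 48
p=3,k=5: res = 48+8 = 56
p=3,k=6: res = 56+9 = 65
p=4,k=2: res = 65+6 = 71
p=4,k=3: res = 71+7 = 78
p=4,k=4: res = 78+8 = 86
p=4,k=5: res = 86+9 = 95
p=4,k=6: res = 95+10 = 105
p=5,k=2: res = 105+7 = 112
p=5,k=3: res = 112+8 = 120
p=5,k=4: res = 120+9 = 129
p=5,k=5: res = 129+10 = 139
p=5,k=6: res = 139+11 = 150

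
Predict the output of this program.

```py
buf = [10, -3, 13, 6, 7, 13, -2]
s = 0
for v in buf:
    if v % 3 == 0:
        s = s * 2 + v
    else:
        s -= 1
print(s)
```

v=10: not %3==0, s = 0-1 = -1
v=-3: %3==0, s = (-1)*2+(-3) = -5
v=13: not %3==0, s = (-5)-1 = -6
v=6: %3==0, s = (-6)*2+6 = -6
v=7: not %3==0, s = (-6)-1 = -7
v=13: not %3==0, s = (-7)-1 = -8
v=-2: not %3==0, s = (-8)-1 = -9

-9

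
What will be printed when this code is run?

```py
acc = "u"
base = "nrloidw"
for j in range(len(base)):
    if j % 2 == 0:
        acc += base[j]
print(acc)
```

j=0: add 'n' → 'un'
j=1: skip
j=2: add 'l' → 'unl'
j=3: skip
j=4: add 'i' → 'unli'
j=5: skip
j=6: add 'w' → 'unliw'

unliw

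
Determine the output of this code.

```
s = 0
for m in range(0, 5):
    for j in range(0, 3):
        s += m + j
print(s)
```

45

m=0,j=0: s = 0+0 = 0
m=0,j=1: s = 0+1 = 1
m=0,j=2: s = 1+2 = 3
m=1,j=0: s = 3+1 = 4
m=1,j=1: s = 4+2 = 6
m=1,j=2: s = 6+3 = 9
m=2,j=0: s = 9+2 = 11
m=2,j=1: s = 11+3 = 14
m=2,j=2: s = 14+4 = 18
m=3,j=0: s = 18+3 = 21
m=3,j=1: s = 21+4 = 25
m=3,j=2: s = 25+5 = 30
m=4,j=0: s = 30+4 = 34
m=4,j=1: s = 34+5 = 39
m=4,j=2: s = 39+6 = 45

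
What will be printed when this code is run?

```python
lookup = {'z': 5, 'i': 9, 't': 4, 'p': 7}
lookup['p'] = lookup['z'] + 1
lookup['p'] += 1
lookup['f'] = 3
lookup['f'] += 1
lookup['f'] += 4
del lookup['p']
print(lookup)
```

lookup['p'] = lookup['z']+1 = 6 → {'z': 5, 'i': 9, 't': 4, 'p': 6}
lookup['p'] = 6+1 = 7 → {'z': 5, 'i': 9, 't': 4, 'p': 7}
lookup['f'] = 3 → {'z': 5, 'i': 9, 't': 4, 'p': 7, 'f': 3}
lookup['f'] = 3+1 = 4 → {'z': 5, 'i': 9, 't': 4, 'p': 7, 'f': 4}
lookup['f'] = 4+4 = 8 → {'z': 5, 'i': 9, 't': 4, 'p': 7, 'f': 8}
del 'p' → {'z': 5, 'i': 9, 't': 4, 'f': 8}

{'z': 5, 'i': 9, 't': 4, 'f': 8}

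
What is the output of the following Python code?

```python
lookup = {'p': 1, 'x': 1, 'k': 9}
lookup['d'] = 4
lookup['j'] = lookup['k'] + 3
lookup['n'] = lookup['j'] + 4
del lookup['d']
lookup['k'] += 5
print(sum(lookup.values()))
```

lookup['d'] = 4 → {'p': 1, 'x': 1, 'k': 9, 'd': 4}
lookup['j'] = lookup['k']+3 = 12 → {'p': 1, 'x': 1, 'k': 9, 'd': 4, 'j': 12}
lookup['n'] = lookup['j']+4 = 16 → {'p': 1, 'x': 1, 'k': 9, 'd': 4, 'j': 12, 'n': 16}
del 'd' → {'p': 1, 'x': 1, 'k': 9, 'j': 12, 'n': 16}
lookup['k'] = 9+5 = 14 → {'p': 1, 'x': 1, 'k': 14, 'j': 12, 'n': 16}
sum of values = 44

44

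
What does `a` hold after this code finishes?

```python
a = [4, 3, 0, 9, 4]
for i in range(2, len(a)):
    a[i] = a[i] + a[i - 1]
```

[4, 3, 3, 12, 16]

i=2: a[2] = 0+3 = 3 → [4, 3, 3, 9, 4]
i=3: a[3] = 9+3 = 12 → [4, 3, 3, 12, 4]
i=4: a[4] = 4+12 = 16 → [4, 3, 3, 12, 16]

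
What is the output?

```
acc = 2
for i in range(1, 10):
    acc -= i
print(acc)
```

-43

i=1: acc = 2-1 = 1
i=2: acc = 1-2 = -1
i=3: acc = (-1)-3 = -4
i=4: acc = (-4)-4 = -8
i=5: acc = (-8)-5 = -13
i=6: acc = (-13)-6 = -19
i=7: acc = (-19)-7 = -26
i=8: acc = (-26)-8 = -34
i=9: acc = (-34)-9 = -43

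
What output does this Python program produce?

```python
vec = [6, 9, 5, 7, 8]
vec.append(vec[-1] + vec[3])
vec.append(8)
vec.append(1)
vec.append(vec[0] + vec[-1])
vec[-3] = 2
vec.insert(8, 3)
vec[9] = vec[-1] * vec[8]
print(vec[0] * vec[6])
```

append vec[-1]+vec[3] = 8+7 = 15 → [6, 9, 5, 7, 8, 15]
append 8 → [6, 9, 5, 7, 8, 15, 8]
append 1 → [6, 9, 5, 7, 8, 15, 8, 1]
append vec[0]+vec[-1] = 6+1 = 7 → [6, 9, 5, 7, 8, 15, 8, 1, 7]
vec[-3] = 2 → [6, 9, 5, 7, 8, 15, 2, 1, 7]
insert 3 at 8 → [6, 9, 5, 7, 8, 15, 2, 1, 3, 7]
vec[9] = vec[-1]*vec[8] = 7*3 = 21 → [6, 9, 5, 7, 8, 15, 2, 1, 3, 21]
vec[0]*vec[6] = 6*2 = 12

12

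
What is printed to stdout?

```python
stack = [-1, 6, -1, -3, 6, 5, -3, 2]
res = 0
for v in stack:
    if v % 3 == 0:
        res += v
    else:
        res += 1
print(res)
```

v=-1: not %3==0, res = 0+1 = 1
v=6: %3==0, res = 1+6 = 7
v=-1: not %3==0, res = 7+1 = 8
v=-3: %3==0, res = 8+(-3) = 5
v=6: %3==0, res = 5+6 = 11
v=5: not %3==0, res = 11+1 = 12
v=-3: %3==0, res = 12+(-3) = 9
v=2: not %3==0, res = 9+1 = 10

10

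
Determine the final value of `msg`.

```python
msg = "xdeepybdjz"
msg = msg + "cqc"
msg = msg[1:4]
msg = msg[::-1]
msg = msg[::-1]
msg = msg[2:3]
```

'e'

+ 'cqc' → 'xdeepybdjzcqc'
slice [1:4] → 'dee'
reverse → 'eed'
reverse → 'dee'
slice [2:3] → 'e'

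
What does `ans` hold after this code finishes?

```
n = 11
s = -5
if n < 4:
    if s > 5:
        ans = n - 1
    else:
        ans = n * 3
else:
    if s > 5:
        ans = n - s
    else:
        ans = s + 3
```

-2

n=11, s=-5
n < 4 is False; s > 5 is False
→ ans = s + 3 = -2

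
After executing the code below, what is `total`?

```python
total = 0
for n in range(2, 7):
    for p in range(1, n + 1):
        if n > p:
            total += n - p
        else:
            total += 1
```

40

n=2,p=1: 2>1, total = 0+1 = 1
n=2,p=2: not 2>2, total = 1+1 = 2
n=3,p=1: 3>1, total = 2+2 = 4
n=3,p=2: 3>2, total = 4+1 = 5
n=3,p=3: not 3>3, total = 5+1 = 6
n=4,p=1: 4>1, total = 6+3 = 9
n=4,p=2: 4>2, total = 9+2 = 11
n=4,p=3: 4>3, total = 11+1 = 12
n=4,p=4: not 4>4, total = 12+1 = 13
n=5,p=1: 5>1, total = 13+4 = 17
n=5,p=2: 5>2, total = 17+3 = 20
n=5,p=3: 5>3, total = 20+2 = 22
n=5,p=4: 5>4, total = 22+1 = 23
n=5,p=5: not 5>5, total = 23+1 = 24
n=6,p=1: 6>1, total = 24+5 = 29
n=6,p=2: 6>2, total = 29+4 = 33
n=6,p=3: 6>3, total = 33+3 = 36
n=6,p=4: 6>4, total = 36+2 = 38
n=6,p=5: 6>5, total = 38+1 = 39
n=6,p=6: not 6>6, total = 39+1 = 40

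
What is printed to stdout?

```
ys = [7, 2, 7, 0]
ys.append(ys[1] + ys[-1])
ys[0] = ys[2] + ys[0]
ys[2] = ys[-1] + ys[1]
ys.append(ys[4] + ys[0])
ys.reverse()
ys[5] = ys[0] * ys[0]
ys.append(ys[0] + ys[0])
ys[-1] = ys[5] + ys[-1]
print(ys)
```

append ys[1]+ys[-1] = 2+0 = 2 → [7, 2, 7, 0, 2]
ys[0] = ys[2]+ys[0] = 7+7 = 14 → [14, 2, 7, 0, 2]
ys[2] = ys[-1]+ys[1] = 2+2 = 4 → [14, 2, 4, 0, 2]
append ys[4]+ys[0] = 2+14 = 16 → [14, 2, 4, 0, 2, 16]
reverse → [16, 2, 0, 4, 2, 14]
ys[5] = ys[0]*ys[0] = 16*16 = 256 → [16, 2, 0, 4, 2, 256]
append ys[0]+ys[0] = 16+16 = 32 → [16, 2, 0, 4, 2, 256, 32]
ys[-1] = ys[5]+ys[-1] = 256+32 = 288 → [16, 2, 0, 4, 2, 256, 288]

[16, 2, 0, 4, 2, 256, 288]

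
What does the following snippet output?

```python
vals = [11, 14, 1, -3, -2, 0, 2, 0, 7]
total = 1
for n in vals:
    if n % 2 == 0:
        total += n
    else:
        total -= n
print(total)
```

-1

n=11: not even, total = 1-11 = -10
n=14: even, total = (-10)+14 = 4
n=1: not even, total = 4-1 = 3
n=-3: not even, total = 3-(-3) = 6
n=-2: even, total = 6+(-2) = 4
n=0: even, total = 4+0 = 4
n=2: even, total = 4+2 = 6
n=0: even, total = 6+0 = 6
n=7: not even, total = 6-7 = -1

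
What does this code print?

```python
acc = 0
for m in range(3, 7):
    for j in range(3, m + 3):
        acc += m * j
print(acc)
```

431

m=3,j=3: acc = 0+9 = 9
m=3,j=4: acc = 9+12 = 21
m=3,j=5: acc = 21+15 = 36
m=4,j=3: acc = 36+12 = 48
m=4,j=4: acc = 48+16 = 64
m=4,j=5: acc = 64+20 = 84
m=4,j=6: acc = 84+24 = 108
m=5,j=3: acc = 108+15 = 123
m=5,j=4: acc = 123+20 = 143
m=5,j=5: acc = 143+25 = 168
m=5,j=6: acc = 168+30 = 198
m=5,j=7: acc = 198+35 = 233
m=6,j=3: acc = 233+18 = 251
m=6,j=4: acc = 251+24 = 275
m=6,j=5: acc = 275+30 = 305
m=6,j=6: acc = 305+36 = 341
m=6,j=7: acc = 341+42 = 383
m=6,j=8: acc = 383+48 = 431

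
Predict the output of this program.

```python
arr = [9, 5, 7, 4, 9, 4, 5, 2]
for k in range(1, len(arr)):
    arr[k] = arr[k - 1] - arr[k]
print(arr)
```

k=1: arr[1] = 9-5 = 4 → [9, 4, 7, 4, 9, 4, 5, 2]
k=2: arr[2] = 4-7 = -3 → [9, 4, -3, 4, 9, 4, 5, 2]
k=3: arr[3] = (-3)-4 = -7 → [9, 4, -3, -7, 9, 4, 5, 2]
k=4: arr[4] = (-7)-9 = -16 → [9, 4, -3, -7, -16, 4, 5, 2]
k=5: arr[5] = (-16)-4 = -20 → [9, 4, -3, -7, -16, -20, 5, 2]
k=6: arr[6] = (-20)-5 = -25 → [9, 4, -3, -7, -16, -20, -25, 2]
k=7: arr[7] = (-25)-2 = -27 → [9, 4, -3, -7, -16, -20, -25, -27]

[9, 4, -3, -7, -16, -20, -25, -27]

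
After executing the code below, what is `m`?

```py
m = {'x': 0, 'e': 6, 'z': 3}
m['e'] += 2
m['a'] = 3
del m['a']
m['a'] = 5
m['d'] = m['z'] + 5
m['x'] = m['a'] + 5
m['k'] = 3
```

{'x': 10, 'e': 8, 'z': 3, 'a': 5, 'd': 8, 'k': 3}

m['e'] = 6+2 = 8 → {'x': 0, 'e': 8, 'z': 3}
m['a'] = 3 → {'x': 0, 'e': 8, 'z': 3, 'a': 3}
del 'a' → {'x': 0, 'e': 8, 'z': 3}
m['a'] = 5 → {'x': 0, 'e': 8, 'z': 3, 'a': 5}
m['d'] = m['z']+5 = 8 → {'x': 0, 'e': 8, 'z': 3, 'a': 5, 'd': 8}
m['x'] = m['a']+5 = 10 → {'x': 10, 'e': 8, 'z': 3, 'a': 5, 'd': 8}
m['k'] = 3 → {'x': 10, 'e': 8, 'z': 3, 'a': 5, 'd': 8, 'k': 3}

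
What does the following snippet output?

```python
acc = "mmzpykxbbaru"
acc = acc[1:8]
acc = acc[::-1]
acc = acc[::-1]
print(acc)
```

mzpykxb

slice [1:8] → 'mzpykxb'
reverse → 'bxkypzm'
reverse → 'mzpykxb'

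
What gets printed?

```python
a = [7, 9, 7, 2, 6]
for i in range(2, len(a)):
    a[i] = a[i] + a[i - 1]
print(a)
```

i=2: a[2] = 7+9 = 16 → [7, 9, 16, 2, 6]
i=3: a[3] = 2+16 = 18 → [7, 9, 16, 18, 6]
i=4: a[4] = 6+18 = 24 → [7, 9, 16, 18, 24]

[7, 9, 16, 18, 24]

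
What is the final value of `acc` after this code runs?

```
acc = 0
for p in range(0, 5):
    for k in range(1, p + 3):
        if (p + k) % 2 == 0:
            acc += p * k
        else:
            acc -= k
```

p=0,k=1: odd sum, acc = 0-1 = -1
p=0,k=2: even sum, acc = (-1)+0 = -1
p=1,k=1: even sum, acc = (-1)+1 = 0
p=1,k=2: odd sum, acc = 0-2 = -2
p=1,k=3: even sum, acc = (-2)+3 = 1
p=2,k=1: odd sum, acc = 1-1 = 0
p=2,k=2: even sum, acc = 0+4 = 4
p=2,k=3: odd sum, acc = 4-3 = 1
p=2,k=4: even sum, acc = 1+8 = 9
p=3,k=1: even sum, acc = 9+3 = 12
p=3,k=2: odd sum, acc = 12-2 = 10
p=3,k=3: even sum, acc = 10+9 = 19
p=3,k=4: odd sum, acc = 19-4 = 15
p=3,k=5: even sum, acc = 15+15 = 30
p=4,k=1: odd sum, acc = 30-1 = 29
p=4,k=2: even sum, acc = 29+8 = 37
p=4,k=3: odd sum, acc = 37-3 = 34
p=4,k=4: even sum, acc = 34+16 = 50
p=4,k=5: odd sum, acc = 50-5 = 45
p=4,k=6: even sum, acc = 45+24 = 69

69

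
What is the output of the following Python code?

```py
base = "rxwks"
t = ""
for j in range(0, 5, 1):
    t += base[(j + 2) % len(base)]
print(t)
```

j=0: add base[2]='w' → 'w'
j=1: add base[3]='k' → 'wk'
j=2: add base[4]='s' → 'wks'
j=3: add base[0]='r' → 'wksr'
j=4: add base[1]='x' → 'wksrx'

wksrx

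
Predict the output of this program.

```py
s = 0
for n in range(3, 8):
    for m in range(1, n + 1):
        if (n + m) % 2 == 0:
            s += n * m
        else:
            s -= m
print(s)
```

232

n=3,m=1: even sum, s = 0+3 = 3
n=3,m=2: odd sum, s = 3-2 = 1
n=3,m=3: even sum, s = 1+9 = 10
n=4,m=1: odd sum, s = 10-1 = 9
n=4,m=2: even sum, s = 9+8 = 17
n=4,m=3: odd sum, s = 17-3 = 14
n=4,m=4: even sum, s = 14+16 = 30
n=5,m=1: even sum, s = 30+5 = 35
n=5,m=2: odd sum, s = 35-2 = 33
n=5,m=3: even sum, s = 33+15 = 48
n=5,m=4: odd sum, s = 48-4 = 44
n=5,m=5: even sum, s = 44+25 = 69
n=6,m=1: odd sum, s = 69-1 = 68
n=6,m=2: even sum, s = 68+12 = 80
n=6,m=3: odd sum, s = 80-3 = 77
n=6,m=4: even sum, s = 77+24 = 101
n=6,m=5: odd sum, s = 101-5 = 96
n=6,m=6: even sum, s = 96+36 = 132
n=7,m=1: even sum, s = 132+7 = 139
n=7,m=2: odd sum, s = 139-2 = 137
n=7,m=3: even sum, s = 137+21 = 158
n=7,m=4: odd sum, s = 158-4 = 154
n=7,m=5: even sum, s = 154+35 = 189
n=7,m=6: odd sum, s = 189-6 = 183
n=7,m=7: even sum, s = 183+49 = 232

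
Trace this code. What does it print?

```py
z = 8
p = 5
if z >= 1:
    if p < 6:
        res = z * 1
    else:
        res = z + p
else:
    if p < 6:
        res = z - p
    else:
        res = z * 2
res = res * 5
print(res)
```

40

z=8, p=5
z >= 1 is True; p < 6 is True
→ res = z * 1 = 8
res = 8*5 = 40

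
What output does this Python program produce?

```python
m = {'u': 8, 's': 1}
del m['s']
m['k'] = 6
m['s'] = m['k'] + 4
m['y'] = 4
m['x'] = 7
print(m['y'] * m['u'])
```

del 's' → {'u': 8}
m['k'] = 6 → {'u': 8, 'k': 6}
m['s'] = m['k']+4 = 10 → {'u': 8, 'k': 6, 's': 10}
m['y'] = 4 → {'u': 8, 'k': 6, 's': 10, 'y': 4}
m['x'] = 7 → {'u': 8, 'k': 6, 's': 10, 'y': 4, 'x': 7}
m['y']*m['u'] = 4*8 = 32

32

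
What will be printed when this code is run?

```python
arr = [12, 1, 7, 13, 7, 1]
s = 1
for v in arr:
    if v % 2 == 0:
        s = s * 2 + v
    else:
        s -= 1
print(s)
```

v=12: even, s = 1*2+12 = 14
v=1: not even, s = 14-1 = 13
v=7: not even, s = 13-1 = 12
v=13: not even, s = 12-1 = 11
v=7: not even, s = 11-1 = 10
v=1: not even, s = 10-1 = 9

9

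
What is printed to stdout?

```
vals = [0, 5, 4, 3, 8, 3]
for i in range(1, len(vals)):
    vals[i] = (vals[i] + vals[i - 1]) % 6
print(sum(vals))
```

i=1: vals[1] = (5+0)%6 = 5 → [0, 5, 4, 3, 8, 3]
i=2: vals[2] = (4+5)%6 = 3 → [0, 5, 3, 3, 8, 3]
i=3: vals[3] = (3+3)%6 = 0 → [0, 5, 3, 0, 8, 3]
i=4: vals[4] = (8+0)%6 = 2 → [0, 5, 3, 0, 2, 3]
i=5: vals[5] = (3+2)%6 = 5 → [0, 5, 3, 0, 2, 5]
sum = 15

15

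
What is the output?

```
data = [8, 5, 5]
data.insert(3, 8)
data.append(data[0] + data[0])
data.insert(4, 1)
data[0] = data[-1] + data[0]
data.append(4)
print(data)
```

insert 8 at 3 → [8, 5, 5, 8]
append data[0]+data[0] = 8+8 = 16 → [8, 5, 5, 8, 16]
insert 1 at 4 → [8, 5, 5, 8, 1, 16]
data[0] = data[-1]+data[0] = 16+8 = 24 → [24, 5, 5, 8, 1, 16]
append 4 → [24, 5, 5, 8, 1, 16, 4]

[24, 5, 5, 8, 1, 16, 4]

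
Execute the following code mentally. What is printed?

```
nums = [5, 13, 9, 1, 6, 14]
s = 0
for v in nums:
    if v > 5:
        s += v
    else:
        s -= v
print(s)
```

v=5: not >5, s = 0-5 = -5
v=13: >5, s = (-5)+13 = 8
v=9: >5, s = 8+9 = 17
v=1: not >5, s = 17-1 = 16
v=6: >5, s = 16+6 = 22
v=14: >5, s = 22+14 = 36

36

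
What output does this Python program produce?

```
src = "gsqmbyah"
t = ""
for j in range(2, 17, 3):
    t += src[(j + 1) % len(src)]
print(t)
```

masbh

j=2: add src[3]='m' → 'm'
j=5: add src[6]='a' → 'ma'
j=8: add src[1]='s' → 'mas'
j=11: add src[4]='b' → 'masb'
j=14: add src[7]='h' → 'masbh'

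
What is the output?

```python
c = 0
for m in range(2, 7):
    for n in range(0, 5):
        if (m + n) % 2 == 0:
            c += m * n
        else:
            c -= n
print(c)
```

m=2,n=0: even sum, c = 0+0 = 0
m=2,n=1: odd sum, c = 0-1 = -1
m=2,n=2: even sum, c = (-1)+4 = 3
m=2,n=3: odd sum, c = 3-3 = 0
m=2,n=4: even sum, c = 0+8 = 8
m=3,n=0: odd sum, c = 8-0 = 8
m=3,n=1: even sum, c = 8+3 = 11
m=3,n=2: odd sum, c = 11-2 = 9
m=3,n=3: even sum, c = 9+9 = 18
m=3,n=4: odd sum, c = 18-4 = 14
m=4,n=0: even sum, c = 14+0 = 14
m=4,n=1: odd sum, c = 14-1 = 13
m=4,n=2: even sum, c = 13+8 = 21
m=4,n=3: odd sum, c = 21-3 = 18
m=4,n=4: even sum, c = 18+16 = 34
m=5,n=0: odd sum, c = 34-0 = 34
m=5,n=1: even sum, c = 34+5 = 39
m=5,n=2: odd sum, c = 39-2 = 37
m=5,n=3: even sum, c = 37+15 = 52
m=5,n=4: odd sum, c = 52-4 = 48
m=6,n=0: even sum, c = 48+0 = 48
m=6,n=1: odd sum, c = 48-1 = 47
m=6,n=2: even sum, c = 47+12 = 59
m=6,n=3: odd sum, c = 59-3 = 56
m=6,n=4: even sum, c = 56+24 = 80

80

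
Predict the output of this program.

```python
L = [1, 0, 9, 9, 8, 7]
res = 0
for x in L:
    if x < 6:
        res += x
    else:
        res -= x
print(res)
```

-32

x=1: <6, res = 0+1 = 1
x=0: <6, res = 1+0 = 1
x=9: not <6, res = 1-9 = -8
x=9: not <6, res = (-8)-9 = -17
x=8: not <6, res = (-17)-8 = -25
x=7: not <6, res = (-25)-7 = -32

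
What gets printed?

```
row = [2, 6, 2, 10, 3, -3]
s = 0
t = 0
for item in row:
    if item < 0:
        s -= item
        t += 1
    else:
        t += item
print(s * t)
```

item=2: not <0; t=2
item=6: not <0; t=8
item=2: not <0; t=10
item=10: not <0; t=20
item=3: not <0; t=23
item=-3: <0, s = 0-(-3) = 3; t=24
s*t = 3*24 = 72

72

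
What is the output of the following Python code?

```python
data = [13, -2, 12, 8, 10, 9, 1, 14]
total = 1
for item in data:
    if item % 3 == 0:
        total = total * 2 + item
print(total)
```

item=13: not %3==0
item=-2: not %3==0
item=12: %3==0, total = 1*2+12 = 14
item=8: not %3==0
item=10: not %3==0
item=9: %3==0, total = 14*2+9 = 37
item=1: not %3==0
item=14: not %3==0

37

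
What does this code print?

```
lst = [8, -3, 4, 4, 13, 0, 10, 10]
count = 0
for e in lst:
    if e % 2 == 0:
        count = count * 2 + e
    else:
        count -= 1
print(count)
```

342

e=8: even, count = 0*2+8 = 8
e=-3: not even, count = 8-1 = 7
e=4: even, count = 7*2+4 = 18
e=4: even, count = 18*2+4 = 40
e=13: not even, count = 40-1 = 39
e=0: even, count = 39*2+0 = 78
e=10: even, count = 78*2+10 = 166
e=10: even, count = 166*2+10 = 342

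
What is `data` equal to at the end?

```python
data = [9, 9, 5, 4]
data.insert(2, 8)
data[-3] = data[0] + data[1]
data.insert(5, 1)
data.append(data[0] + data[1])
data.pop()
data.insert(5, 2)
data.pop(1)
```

[9, 18, 5, 4, 2, 1]

insert 8 at 2 → [9, 9, 8, 5, 4]
data[-3] = data[0]+data[1] = 9+9 = 18 → [9, 9, 18, 5, 4]
insert 1 at 5 → [9, 9, 18, 5, 4, 1]
append data[0]+data[1] = 9+9 = 18 → [9, 9, 18, 5, 4, 1, 18]
pop() removes 18 → [9, 9, 18, 5, 4, 1]
insert 2 at 5 → [9, 9, 18, 5, 4, 2, 1]
pop(1) removes 9 → [9, 18, 5, 4, 2, 1]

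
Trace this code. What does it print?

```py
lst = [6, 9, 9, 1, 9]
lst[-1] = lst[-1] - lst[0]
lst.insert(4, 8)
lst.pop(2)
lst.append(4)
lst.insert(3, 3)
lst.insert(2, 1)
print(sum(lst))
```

35

lst[-1] = lst[-1]-lst[0] = 9-6 = 3 → [6, 9, 9, 1, 3]
insert 8 at 4 → [6, 9, 9, 1, 8, 3]
pop(2) removes 9 → [6, 9, 1, 8, 3]
append 4 → [6, 9, 1, 8, 3, 4]
insert 3 at 3 → [6, 9, 1, 3, 8, 3, 4]
insert 1 at 2 → [6, 9, 1, 1, 3, 8, 3, 4]
sum = 35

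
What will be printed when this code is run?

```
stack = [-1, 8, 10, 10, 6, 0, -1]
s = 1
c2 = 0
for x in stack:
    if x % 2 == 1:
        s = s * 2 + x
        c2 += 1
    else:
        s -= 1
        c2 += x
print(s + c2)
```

x=-1: odd, s = 1*2+(-1) = 1; c2=1
x=8: not odd, s = 1-1 = 0; c2=9
x=10: not odd, s = 0-1 = -1; c2=19
x=10: not odd, s = (-1)-1 = -2; c2=29
x=6: not odd, s = (-2)-1 = -3; c2=35
x=0: not odd, s = (-3)-1 = -4; c2=35
x=-1: odd, s = (-4)*2+(-1) = -9; c2=36
s+c2 = (-9)+36 = 27

27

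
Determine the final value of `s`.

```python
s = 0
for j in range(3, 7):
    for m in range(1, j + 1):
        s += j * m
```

259

j=3,m=1: s = 0+3 = 3
j=3,m=2: s = 3+6 = 9
j=3,m=3: s = 9+9 = 18
j=4,m=1: s = 18+4 = 22
j=4,m=2: s = 22+8 = 30
j=4,m=3: s = 30+12 = 42
j=4,m=4: s = 42+16 = 58
j=5,m=1: s = 58+5 = 63
j=5,m=2: s = 63+10 = 73
j=5,m=3: s = 73+15 = 88
j=5,m=4: s = 88+20 = 108
j=5,m=5: s = 108+25 = 133
j=6,m=1: s = 133+6 = 139
j=6,m=2: s = 139+12 = 151
j=6,m=3: s = 151+18 = 169
j=6,m=4: s = 169+24 = 193
j=6,m=5: s = 193+30 = 223
j=6,m=6: s = 223+36 = 259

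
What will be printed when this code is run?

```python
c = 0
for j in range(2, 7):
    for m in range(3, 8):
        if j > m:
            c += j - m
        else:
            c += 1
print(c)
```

29

j=2,m=3: not 2>3, c = 0+1 = 1
j=2,m=4: not 2>4, c = 1+1 = 2
j=2,m=5: not 2>5, c = 2+1 = 3
j=2,m=6: not 2>6, c = 3+1 = 4
j=2,m=7: not 2>7, c = 4+1 = 5
j=3,m=3: not 3>3, c = 5+1 = 6
j=3,m=4: not 3>4, c = 6+1 = 7
j=3,m=5: not 3>5, c = 7+1 = 8
j=3,m=6: not 3>6, c = 8+1 = 9
j=3,m=7: not 3>7, c = 9+1 = 10
j=4,m=3: 4>3, c = 10+1 = 11
j=4,m=4: not 4>4, c = 11+1 = 12
j=4,m=5: not 4>5, c = 12+1 = 13
j=4,m=6: not 4>6, c = 13+1 = 14
j=4,m=7: not 4>7, c = 14+1 = 15
j=5,m=3: 5>3, c = 15+2 = 17
j=5,m=4: 5>4, c = 17+1 = 18
j=5,m=5: not 5>5, c = 18+1 = 19
j=5,m=6: not 5>6, c = 19+1 = 20
j=5,m=7: not 5>7, c = 20+1 = 21
j=6,m=3: 6>3, c = 21+3 = 24
j=6,m=4: 6>4, c = 24+2 = 26
j=6,m=5: 6>5, c = 26+1 = 27
j=6,m=6: not 6>6, c = 27+1 = 28
j=6,m=7: not 6>7, c = 28+1 = 29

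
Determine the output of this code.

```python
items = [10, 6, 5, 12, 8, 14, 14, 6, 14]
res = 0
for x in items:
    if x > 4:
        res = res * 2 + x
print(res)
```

4354

x=10: >4, res = 0*2+10 = 10
x=6: >4, res = 10*2+6 = 26
x=5: >4, res = 26*2+5 = 57
x=12: >4, res = 57*2+12 = 126
x=8: >4, res = 126*2+8 = 260
x=14: >4, res = 260*2+14 = 534
x=14: >4, res = 534*2+14 = 1082
x=6: >4, res = 1082*2+6 = 2170
x=14: >4, res = 2170*2+14 = 4354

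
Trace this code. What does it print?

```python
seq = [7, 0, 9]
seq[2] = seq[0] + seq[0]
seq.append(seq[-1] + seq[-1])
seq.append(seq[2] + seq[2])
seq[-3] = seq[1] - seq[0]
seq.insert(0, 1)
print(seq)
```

[1, 7, 0, -7, 28, 28]

seq[2] = seq[0]+seq[0] = 7+7 = 14 → [7, 0, 14]
append seq[-1]+seq[-1] = 14+14 = 28 → [7, 0, 14, 28]
append seq[2]+seq[2] = 14+14 = 28 → [7, 0, 14, 28, 28]
seq[-3] = seq[1]-seq[0] = 0-7 = -7 → [7, 0, -7, 28, 28]
insert 1 at 0 → [1, 7, 0, -7, 28, 28]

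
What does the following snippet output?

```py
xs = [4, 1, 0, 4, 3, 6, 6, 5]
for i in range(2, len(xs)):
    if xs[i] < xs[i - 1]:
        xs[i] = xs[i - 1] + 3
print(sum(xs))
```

59

i=2: 0<1, xs[2] = 1+3 = 4 → [4, 1, 4, 4, 3, 6, 6, 5]
i=3: 4>=4, unchanged → [4, 1, 4, 4, 3, 6, 6, 5]
i=4: 3<4, xs[4] = 4+3 = 7 → [4, 1, 4, 4, 7, 6, 6, 5]
i=5: 6<7, xs[5] = 7+3 = 10 → [4, 1, 4, 4, 7, 10, 6, 5]
i=6: 6<10, xs[6] = 10+3 = 13 → [4, 1, 4, 4, 7, 10, 13, 5]
i=7: 5<13, xs[7] = 13+3 = 16 → [4, 1, 4, 4, 7, 10, 13, 16]
sum = 59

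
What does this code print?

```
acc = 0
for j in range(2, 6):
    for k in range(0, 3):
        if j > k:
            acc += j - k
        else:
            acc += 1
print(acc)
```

31

j=2,k=0: 2>0, acc = 0+2 = 2
j=2,k=1: 2>1, acc = 2+1 = 3
j=2,k=2: not 2>2, acc = 3+1 = 4
j=3,k=0: 3>0, acc = 4+3 = 7
j=3,k=1: 3>1, acc = 7+2 = 9
j=3,k=2: 3>2, acc = 9+1 = 10
j=4,k=0: 4>0, acc = 10+4 = 14
j=4,k=1: 4>1, acc = 14+3 = 17
j=4,k=2: 4>2, acc = 17+2 = 19
j=5,k=0: 5>0, acc = 19+5 = 24
j=5,k=1: 5>1, acc = 24+4 = 28
j=5,k=2: 5>2, acc = 28+3 = 31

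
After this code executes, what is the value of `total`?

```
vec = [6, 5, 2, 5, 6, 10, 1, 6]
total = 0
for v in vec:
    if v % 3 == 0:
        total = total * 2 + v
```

v=6: %3==0, total = 0*2+6 = 6
v=5: not %3==0
v=2: not %3==0
v=5: not %3==0
v=6: %3==0, total = 6*2+6 = 18
v=10: not %3==0
v=1: not %3==0
v=6: %3==0, total = 18*2+6 = 42

42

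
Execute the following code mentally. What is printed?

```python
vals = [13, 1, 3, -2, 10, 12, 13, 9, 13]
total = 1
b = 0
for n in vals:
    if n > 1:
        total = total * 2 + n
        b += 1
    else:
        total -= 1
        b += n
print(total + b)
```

1305

n=13: >1, total = 1*2+13 = 15; b=1
n=1: not >1, total = 15-1 = 14; b=2
n=3: >1, total = 14*2+3 = 31; b=3
n=-2: not >1, total = 31-1 = 30; b=1
n=10: >1, total = 30*2+10 = 70; b=2
n=12: >1, total = 70*2+12 = 152; b=3
n=13: >1, total = 152*2+13 = 317; b=4
n=9: >1, total = 317*2+9 = 643; b=5
n=13: >1, total = 643*2+13 = 1299; b=6
total+b = 1299+6 = 1305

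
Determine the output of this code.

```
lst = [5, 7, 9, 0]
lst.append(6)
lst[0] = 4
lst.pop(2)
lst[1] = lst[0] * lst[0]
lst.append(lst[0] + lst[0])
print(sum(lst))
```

append 6 → [5, 7, 9, 0, 6]
lst[0] = 4 → [4, 7, 9, 0, 6]
pop(2) removes 9 → [4, 7, 0, 6]
lst[1] = lst[0]*lst[0] = 4*4 = 16 → [4, 16, 0, 6]
append lst[0]+lst[0] = 4+4 = 8 → [4, 16, 0, 6, 8]
sum = 34

34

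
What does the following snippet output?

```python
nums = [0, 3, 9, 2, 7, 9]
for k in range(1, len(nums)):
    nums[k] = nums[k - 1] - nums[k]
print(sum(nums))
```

-80

k=1: nums[1] = 0-3 = -3 → [0, -3, 9, 2, 7, 9]
k=2: nums[2] = (-3)-9 = -12 → [0, -3, -12, 2, 7, 9]
k=3: nums[3] = (-12)-2 = -14 → [0, -3, -12, -14, 7, 9]
k=4: nums[4] = (-14)-7 = -21 → [0, -3, -12, -14, -21, 9]
k=5: nums[5] = (-21)-9 = -30 → [0, -3, -12, -14, -21, -30]
sum = -80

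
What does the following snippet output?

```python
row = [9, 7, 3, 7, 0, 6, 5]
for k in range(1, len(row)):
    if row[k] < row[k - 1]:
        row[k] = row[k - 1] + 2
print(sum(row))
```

k=1: 7<9, row[1] = 9+2 = 11 → [9, 11, 3, 7, 0, 6, 5]
k=2: 3<11, row[2] = 11+2 = 13 → [9, 11, 13, 7, 0, 6, 5]
k=3: 7<13, row[3] = 13+2 = 15 → [9, 11, 13, 15, 0, 6, 5]
k=4: 0<15, row[4] = 15+2 = 17 → [9, 11, 13, 15, 17, 6, 5]
k=5: 6<17, row[5] = 17+2 = 19 → [9, 11, 13, 15, 17, 19, 5]
k=6: 5<19, row[6] = 19+2 = 21 → [9, 11, 13, 15, 17, 19, 21]
sum = 105

105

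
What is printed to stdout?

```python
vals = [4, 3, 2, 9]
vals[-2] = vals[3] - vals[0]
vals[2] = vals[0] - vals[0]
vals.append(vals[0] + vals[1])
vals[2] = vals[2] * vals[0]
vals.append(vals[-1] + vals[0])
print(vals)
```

[4, 3, 0, 9, 7, 11]

vals[-2] = vals[3]-vals[0] = 9-4 = 5 → [4, 3, 5, 9]
vals[2] = vals[0]-vals[0] = 4-4 = 0 → [4, 3, 0, 9]
append vals[0]+vals[1] = 4+3 = 7 → [4, 3, 0, 9, 7]
vals[2] = vals[2]*vals[0] = 0*4 = 0 → [4, 3, 0, 9, 7]
append vals[-1]+vals[0] = 7+4 = 11 → [4, 3, 0, 9, 7, 11]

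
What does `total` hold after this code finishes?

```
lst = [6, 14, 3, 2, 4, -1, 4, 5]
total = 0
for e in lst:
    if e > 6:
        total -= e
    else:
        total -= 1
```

e=6: not >6, total = 0-1 = -1
e=14: >6, total = (-1)-14 = -15
e=3: not >6, total = (-15)-1 = -16
e=2: not >6, total = (-16)-1 = -17
e=4: not >6, total = (-17)-1 = -18
e=-1: not >6, total = (-18)-1 = -19
e=4: not >6, total = (-19)-1 = -20
e=5: not >6, total = (-20)-1 = -21

-21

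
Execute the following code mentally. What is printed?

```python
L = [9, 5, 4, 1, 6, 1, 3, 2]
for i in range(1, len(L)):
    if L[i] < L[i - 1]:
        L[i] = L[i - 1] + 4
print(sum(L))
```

i=1: 5<9, L[1] = 9+4 = 13 → [9, 13, 4, 1, 6, 1, 3, 2]
i=2: 4<13, L[2] = 13+4 = 17 → [9, 13, 17, 1, 6, 1, 3, 2]
i=3: 1<17, L[3] = 17+4 = 21 → [9, 13, 17, 21, 6, 1, 3, 2]
i=4: 6<21, L[4] = 21+4 = 25 → [9, 13, 17, 21, 25, 1, 3, 2]
i=5: 1<25, L[5] = 25+4 = 29 → [9, 13, 17, 21, 25, 29, 3, 2]
i=6: 3<29, L[6] = 29+4 = 33 → [9, 13, 17, 21, 25, 29, 33, 2]
i=7: 2<33, L[7] = 33+4 = 37 → [9, 13, 17, 21, 25, 29, 33, 37]
sum = 184

184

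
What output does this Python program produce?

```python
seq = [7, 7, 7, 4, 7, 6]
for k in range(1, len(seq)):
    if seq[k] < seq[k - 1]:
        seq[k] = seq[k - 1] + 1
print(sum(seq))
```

k=1: 7>=7, unchanged → [7, 7, 7, 4, 7, 6]
k=2: 7>=7, unchanged → [7, 7, 7, 4, 7, 6]
k=3: 4<7, seq[3] = 7+1 = 8 → [7, 7, 7, 8, 7, 6]
k=4: 7<8, seq[4] = 8+1 = 9 → [7, 7, 7, 8, 9, 6]
k=5: 6<9, seq[5] = 9+1 = 10 → [7, 7, 7, 8, 9, 10]
sum = 48

48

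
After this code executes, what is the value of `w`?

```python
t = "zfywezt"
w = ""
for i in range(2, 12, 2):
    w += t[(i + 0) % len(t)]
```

i=2: add t[2]='y' → 'y'
i=4: add t[4]='e' → 'ye'
i=6: add t[6]='t' → 'yet'
i=8: add t[1]='f' → 'yetf'
i=10: add t[3]='w' → 'yetfw'

'yetfw'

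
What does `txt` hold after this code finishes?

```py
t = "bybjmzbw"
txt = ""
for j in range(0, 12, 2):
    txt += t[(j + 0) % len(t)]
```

'bbmbbb'

j=0: add t[0]='b' → 'b'
j=2: add t[2]='b' → 'bb'
j=4: add t[4]='m' → 'bbm'
j=6: add t[6]='b' → 'bbmb'
j=8: add t[0]='b' → 'bbmbb'
j=10: add t[2]='b' → 'bbmbbb'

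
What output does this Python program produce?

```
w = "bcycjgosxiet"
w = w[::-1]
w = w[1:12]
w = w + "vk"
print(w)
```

eixsogjcycbvk

reverse → 'teixsogjcycb'
slice [1:12] → 'eixsogjcycb'
+ 'vk' → 'eixsogjcycbvk'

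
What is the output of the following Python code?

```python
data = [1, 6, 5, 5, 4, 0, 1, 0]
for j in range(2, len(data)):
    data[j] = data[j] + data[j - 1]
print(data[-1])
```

j=2: data[2] = 5+6 = 11 → [1, 6, 11, 5, 4, 0, 1, 0]
j=3: data[3] = 5+11 = 16 → [1, 6, 11, 16, 4, 0, 1, 0]
j=4: data[4] = 4+16 = 20 → [1, 6, 11, 16, 20, 0, 1, 0]
j=5: data[5] = 0+20 = 20 → [1, 6, 11, 16, 20, 20, 1, 0]
j=6: data[6] = 1+20 = 21 → [1, 6, 11, 16, 20, 20, 21, 0]
j=7: data[7] = 0+21 = 21 → [1, 6, 11, 16, 20, 20, 21, 21]

21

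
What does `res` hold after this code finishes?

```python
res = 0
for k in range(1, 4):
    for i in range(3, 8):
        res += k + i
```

k=1,i=3: res = 0+4 = 4
k=1,i=4: res = 4+5 = 9
k=1,i=5: res = 9+6 = 15
k=1,i=6: res = 15+7 = 22
k=1,i=7: res = 22+8 = 30
k=2,i=3: res = 30+5 = 35
k=2,i=4: res = 35+6 = 41
k=2,i=5: res = 41+7 = 48
k=2,i=6: res = 48+8 = 56
k=2,i=7: res = 56+9 = 65
k=3,i=3: res = 65+6 = 71
k=3,i=4: res = 71+7 = 78
k=3,i=5: res = 78+8 = 86
k=3,i=6: res = 86+9 = 95
k=3,i=7: res = 95+10 = 105

105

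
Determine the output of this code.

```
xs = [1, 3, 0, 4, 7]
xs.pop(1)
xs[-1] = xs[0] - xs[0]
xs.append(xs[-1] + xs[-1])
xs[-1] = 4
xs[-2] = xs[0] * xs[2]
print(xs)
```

[1, 0, 4, 4, 4]

pop(1) removes 3 → [1, 0, 4, 7]
xs[-1] = xs[0]-xs[0] = 1-1 = 0 → [1, 0, 4, 0]
append xs[-1]+xs[-1] = 0+0 = 0 → [1, 0, 4, 0, 0]
xs[-1] = 4 → [1, 0, 4, 0, 4]
xs[-2] = xs[0]*xs[2] = 1*4 = 4 → [1, 0, 4, 4, 4]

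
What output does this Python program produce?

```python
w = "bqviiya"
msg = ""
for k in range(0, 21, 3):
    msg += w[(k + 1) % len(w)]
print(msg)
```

k=0: add w[1]='q' → 'q'
k=3: add w[4]='i' → 'qi'
k=6: add w[0]='b' → 'qib'
k=9: add w[3]='i' → 'qibi'
k=12: add w[6]='a' → 'qibia'
k=15: add w[2]='v' → 'qibiav'
k=18: add w[5]='y' → 'qibiavy'

qibiavy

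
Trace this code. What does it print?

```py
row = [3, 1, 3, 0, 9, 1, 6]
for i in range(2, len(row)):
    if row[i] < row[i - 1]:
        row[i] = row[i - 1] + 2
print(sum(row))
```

i=2: 3>=1, unchanged → [3, 1, 3, 0, 9, 1, 6]
i=3: 0<3, row[3] = 3+2 = 5 → [3, 1, 3, 5, 9, 1, 6]
i=4: 9>=5, unchanged → [3, 1, 3, 5, 9, 1, 6]
i=5: 1<9, row[5] = 9+2 = 11 → [3, 1, 3, 5, 9, 11, 6]
i=6: 6<11, row[6] = 11+2 = 13 → [3, 1, 3, 5, 9, 11, 13]
sum = 45

45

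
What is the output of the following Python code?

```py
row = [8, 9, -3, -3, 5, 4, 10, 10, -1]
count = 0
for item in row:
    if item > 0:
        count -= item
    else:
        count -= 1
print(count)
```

-49

item=8: >0, count = 0-8 = -8
item=9: >0, count = (-8)-9 = -17
item=-3: not >0, count = (-17)-1 = -18
item=-3: not >0, count = (-18)-1 = -19
item=5: >0, count = (-19)-5 = -24
item=4: >0, count = (-24)-4 = -28
item=10: >0, count = (-28)-10 = -38
item=10: >0, count = (-38)-10 = -48
item=-1: not >0, count = (-48)-1 = -49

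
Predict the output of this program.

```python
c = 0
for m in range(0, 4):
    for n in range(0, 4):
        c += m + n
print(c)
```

m=0,n=0: c = 0+0 = 0
m=0,n=1: c = 0+1 = 1
m=0,n=2: c = 1+2 = 3
m=0,n=3: c = 3+3 = 6
m=1,n=0: c = 6+1 = 7
m=1,n=1: c = 7+2 = 9
m=1,n=2: c = 9+3 = 12
m=1,n=3: c = 12+4 = 16
m=2,n=0: c = 16+2 = 18
m=2,n=1: c = 18+3 = 21
m=2,n=2: c = 21+4 = 25
m=2,n=3: c = 25+5 = 30
m=3,n=0: c = 30+3 = 33
m=3,n=1: c = 33+4 = 37
m=3,n=2: c = 37+5 = 42
m=3,n=3: c = 42+6 = 48

48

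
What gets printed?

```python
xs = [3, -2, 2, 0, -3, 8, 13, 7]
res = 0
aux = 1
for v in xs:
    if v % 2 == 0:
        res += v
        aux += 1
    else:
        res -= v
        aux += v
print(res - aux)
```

-37

v=3: not even, res = 0-3 = -3; aux=4
v=-2: even, res = (-3)+(-2) = -5; aux=5
v=2: even, res = (-5)+2 = -3; aux=6
v=0: even, res = (-3)+0 = -3; aux=7
v=-3: not even, res = (-3)-(-3) = 0; aux=4
v=8: even, res = 0+8 = 8; aux=5
v=13: not even, res = 8-13 = -5; aux=18
v=7: not even, res = (-5)-7 = -12; aux=25
res-aux = (-12)-25 = -37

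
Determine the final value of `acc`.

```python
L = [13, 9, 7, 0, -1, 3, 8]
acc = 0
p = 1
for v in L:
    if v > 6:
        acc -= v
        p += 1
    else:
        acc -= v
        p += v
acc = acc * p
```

v=13: >6, acc = 0-13 = -13; p=2
v=9: >6, acc = (-13)-9 = -22; p=3
v=7: >6, acc = (-22)-7 = -29; p=4
v=0: not >6, acc = (-29)-0 = -29; p=4
v=-1: not >6, acc = (-29)-(-1) = -28; p=3
v=3: not >6, acc = (-28)-3 = -31; p=6
v=8: >6, acc = (-31)-8 = -39; p=7
acc*p = (-39)*7 = -273

-273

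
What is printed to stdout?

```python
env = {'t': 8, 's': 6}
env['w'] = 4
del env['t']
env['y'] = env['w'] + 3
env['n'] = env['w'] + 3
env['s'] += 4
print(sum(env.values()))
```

env['w'] = 4 → {'t': 8, 's': 6, 'w': 4}
del 't' → {'s': 6, 'w': 4}
env['y'] = env['w']+3 = 7 → {'s': 6, 'w': 4, 'y': 7}
env['n'] = env['w']+3 = 7 → {'s': 6, 'w': 4, 'y': 7, 'n': 7}
env['s'] = 6+4 = 10 → {'s': 10, 'w': 4, 'y': 7, 'n': 7}
sum of values = 28

28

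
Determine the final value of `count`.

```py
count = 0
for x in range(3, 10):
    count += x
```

42

x=3: count = 0+3 = 3
x=4: count = 3+4 = 7
x=5: count = 7+5 = 12
x=6: count = 12+6 = 18
x=7: count = 18+7 = 25
x=8: count = 25+8 = 33
x=9: count = 33+9 = 42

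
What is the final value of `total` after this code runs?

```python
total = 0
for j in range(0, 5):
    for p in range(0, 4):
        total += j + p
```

j=0,p=0: total = 0+0 = 0
j=0,p=1: total = 0+1 = 1
j=0,p=2: total = 1+2 = 3
j=0,p=3: total = 3+3 = 6
j=1,p=0: total = 6+1 = 7
j=1,p=1: total = 7+2 = 9
j=1,p=2: total = 9+3 = 12
j=1,p=3: total = 12+4 = 16
j=2,p=0: total = 16+2 = 18
j=2,p=1: total = 18+3 = 21
j=2,p=2: total = 21+4 = 25
j=2,p=3: total = 25+5 = 30
j=3,p=0: total = 30+3 = 33
j=3,p=1: total = 33+4 = 37
j=3,p=2: total = 37+5 = 42
j=3,p=3: total = 42+6 = 48
j=4,p=0: total = 48+4 = 52
j=4,p=1: total = 52+5 = 57
j=4,p=2: total = 57+6 = 63
j=4,p=3: total = 63+7 = 70

70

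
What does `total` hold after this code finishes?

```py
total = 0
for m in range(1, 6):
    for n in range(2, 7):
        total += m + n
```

m=1,n=2: total = 0+3 = 3
m=1,n=3: total = 3+4 = 7
m=1,n=4: total = 7+5 = 12
m=1,n=5: total = 12+6 = 18
m=1,n=6: total = 18+7 = 25
m=2,n=2: total = 25+4 = 29
m=2,n=3: total = 29+5 = 34
m=2,n=4: total = 34+6 = 40
m=2,n=5: total = 40+7 = 47
m=2,n=6: total = 47+8 = 55
m=3,n=2: total = 55+5 = 60
m=3,n=3: total = 60+6 = 66
m=3,n=4: total = 66+7 = 73
m=3,n=5: total = 73+8 = 81
m=3,n=6: total = 81+9 = 90
m=4,n=2: total = 90+6 = 96
m=4,n=3: total = 96+7 = 103
m=4,n=4: total = 103+8 = 111
m=4,n=5: total = 111+9 = 120
m=4,n=6: total = 120+10 = 130
m=5,n=2: total = 130+7 = 137
m=5,n=3: total = 137+8 = 145
m=5,n=4: total = 145+9 = 154
m=5,n=5: total = 154+10 = 164
m=5,n=6: total = 164+11 = 175

175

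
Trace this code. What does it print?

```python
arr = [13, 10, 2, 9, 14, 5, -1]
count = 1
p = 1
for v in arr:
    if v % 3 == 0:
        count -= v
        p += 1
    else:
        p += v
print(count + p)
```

37

v=13: not %3==0; p=14
v=10: not %3==0; p=24
v=2: not %3==0; p=26
v=9: %3==0, count = 1-9 = -8; p=27
v=14: not %3==0; p=41
v=5: not %3==0; p=46
v=-1: not %3==0; p=45
count+p = (-8)+45 = 37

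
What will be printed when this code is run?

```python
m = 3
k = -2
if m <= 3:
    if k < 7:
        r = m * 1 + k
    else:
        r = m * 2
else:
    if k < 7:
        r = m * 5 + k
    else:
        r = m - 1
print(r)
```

m=3, k=-2
m <= 3 is True; k < 7 is True
→ r = m * 1 + k = 1

1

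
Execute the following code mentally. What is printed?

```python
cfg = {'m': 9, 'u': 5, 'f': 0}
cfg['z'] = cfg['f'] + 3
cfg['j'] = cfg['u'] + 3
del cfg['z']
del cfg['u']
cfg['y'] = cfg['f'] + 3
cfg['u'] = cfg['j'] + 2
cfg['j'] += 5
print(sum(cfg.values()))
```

35

cfg['z'] = cfg['f']+3 = 3 → {'m': 9, 'u': 5, 'f': 0, 'z': 3}
cfg['j'] = cfg['u']+3 = 8 → {'m': 9, 'u': 5, 'f': 0, 'z': 3, 'j': 8}
del 'z' → {'m': 9, 'u': 5, 'f': 0, 'j': 8}
del 'u' → {'m': 9, 'f': 0, 'j': 8}
cfg['y'] = cfg['f']+3 = 3 → {'m': 9, 'f': 0, 'j': 8, 'y': 3}
cfg['u'] = cfg['j']+2 = 10 → {'m': 9, 'f': 0, 'j': 8, 'y': 3, 'u': 10}
cfg['j'] = 8+5 = 13 → {'m': 9, 'f': 0, 'j': 13, 'y': 3, 'u': 10}
sum of values = 35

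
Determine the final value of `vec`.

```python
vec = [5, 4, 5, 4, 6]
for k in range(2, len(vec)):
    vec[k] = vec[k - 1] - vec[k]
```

k=2: vec[2] = 4-5 = -1 → [5, 4, -1, 4, 6]
k=3: vec[3] = (-1)-4 = -5 → [5, 4, -1, -5, 6]
k=4: vec[4] = (-5)-6 = -11 → [5, 4, -1, -5, -11]

[5, 4, -1, -5, -11]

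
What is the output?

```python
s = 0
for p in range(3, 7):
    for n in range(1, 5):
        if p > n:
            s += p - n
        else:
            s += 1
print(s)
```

p=3,n=1: 3>1, s = 0+2 = 2
p=3,n=2: 3>2, s = 2+1 = 3
p=3,n=3: not 3>3, s = 3+1 = 4
p=3,n=4: not 3>4, s = 4+1 = 5
p=4,n=1: 4>1, s = 5+3 = 8
p=4,n=2: 4>2, s = 8+2 = 10
p=4,n=3: 4>3, s = 10+1 = 11
p=4,n=4: not 4>4, s = 11+1 = 12
p=5,n=1: 5>1, s = 12+4 = 16
p=5,n=2: 5>2, s = 16+3 = 19
p=5,n=3: 5>3, s = 19+2 = 21
p=5,n=4: 5>4, s = 21+1 = 22
p=6,n=1: 6>1, s = 22+5 = 27
p=6,n=2: 6>2, s = 27+4 = 31
p=6,n=3: 6>3, s = 31+3 = 34
p=6,n=4: 6>4, s = 34+2 = 36

36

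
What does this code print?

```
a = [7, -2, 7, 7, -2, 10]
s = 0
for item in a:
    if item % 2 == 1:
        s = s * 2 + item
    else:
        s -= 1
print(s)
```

item=7: odd, s = 0*2+7 = 7
item=-2: not odd, s = 7-1 = 6
item=7: odd, s = 6*2+7 = 19
item=7: odd, s = 19*2+7 = 45
item=-2: not odd, s = 45-1 = 44
item=10: not odd, s = 44-1 = 43

43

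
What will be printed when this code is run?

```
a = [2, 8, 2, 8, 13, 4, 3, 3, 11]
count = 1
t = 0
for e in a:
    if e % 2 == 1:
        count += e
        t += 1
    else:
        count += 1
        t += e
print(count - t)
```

e=2: not odd, count = 1+1 = 2; t=2
e=8: not odd, count = 2+1 = 3; t=10
e=2: not odd, count = 3+1 = 4; t=12
e=8: not odd, count = 4+1 = 5; t=20
e=13: odd, count = 5+13 = 18; t=21
e=4: not odd, count = 18+1 = 19; t=25
e=3: odd, count = 19+3 = 22; t=26
e=3: odd, count = 22+3 = 25; t=27
e=11: odd, count = 25+11 = 36; t=28
count-t = 36-28 = 8

8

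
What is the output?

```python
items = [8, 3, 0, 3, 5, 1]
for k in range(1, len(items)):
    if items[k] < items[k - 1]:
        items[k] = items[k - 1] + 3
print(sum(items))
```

93

k=1: 3<8, items[1] = 8+3 = 11 → [8, 11, 0, 3, 5, 1]
k=2: 0<11, items[2] = 11+3 = 14 → [8, 11, 14, 3, 5, 1]
k=3: 3<14, items[3] = 14+3 = 17 → [8, 11, 14, 17, 5, 1]
k=4: 5<17, items[4] = 17+3 = 20 → [8, 11, 14, 17, 20, 1]
k=5: 1<20, items[5] = 20+3 = 23 → [8, 11, 14, 17, 20, 23]
sum = 93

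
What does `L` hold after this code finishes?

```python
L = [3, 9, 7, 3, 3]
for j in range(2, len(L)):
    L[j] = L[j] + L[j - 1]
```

j=2: L[2] = 7+9 = 16 → [3, 9, 16, 3, 3]
j=3: L[3] = 3+16 = 19 → [3, 9, 16, 19, 3]
j=4: L[4] = 3+19 = 22 → [3, 9, 16, 19, 22]

[3, 9, 16, 19, 22]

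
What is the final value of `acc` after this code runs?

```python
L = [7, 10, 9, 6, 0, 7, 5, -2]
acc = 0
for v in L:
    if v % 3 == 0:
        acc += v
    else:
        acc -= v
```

-12

v=7: not %3==0, acc = 0-7 = -7
v=10: not %3==0, acc = (-7)-10 = -17
v=9: %3==0, acc = (-17)+9 = -8
v=6: %3==0, acc = (-8)+6 = -2
v=0: %3==0, acc = (-2)+0 = -2
v=7: not %3==0, acc = (-2)-7 = -9
v=5: not %3==0, acc = (-9)-5 = -14
v=-2: not %3==0, acc = (-14)-(-2) = -12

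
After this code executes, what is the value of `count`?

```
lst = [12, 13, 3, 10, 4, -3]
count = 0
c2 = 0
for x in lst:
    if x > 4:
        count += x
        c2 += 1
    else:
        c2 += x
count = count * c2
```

x=12: >4, count = 0+12 = 12; c2=1
x=13: >4, count = 12+13 = 25; c2=2
x=3: not >4; c2=5
x=10: >4, count = 25+10 = 35; c2=6
x=4: not >4; c2=10
x=-3: not >4; c2=7
count*c2 = 35*7 = 245

245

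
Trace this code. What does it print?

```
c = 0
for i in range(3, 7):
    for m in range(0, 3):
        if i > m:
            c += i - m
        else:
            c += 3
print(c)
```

42

i=3,m=0: 3>0, c = 0+3 = 3
i=3,m=1: 3>1, c = 3+2 = 5
i=3,m=2: 3>2, c = 5+1 = 6
i=4,m=0: 4>0, c = 6+4 = 10
i=4,m=1: 4>1, c = 10+3 = 13
i=4,m=2: 4>2, c = 13+2 = 15
i=5,m=0: 5>0, c = 15+5 = 20
i=5,m=1: 5>1, c = 20+4 = 24
i=5,m=2: 5>2, c = 24+3 = 27
i=6,m=0: 6>0, c = 27+6 = 33
i=6,m=1: 6>1, c = 33+5 = 38
i=6,m=2: 6>2, c = 38+4 = 42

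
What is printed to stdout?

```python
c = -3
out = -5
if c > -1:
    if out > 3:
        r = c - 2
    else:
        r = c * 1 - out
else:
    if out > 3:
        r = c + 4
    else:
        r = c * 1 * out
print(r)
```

15

c=-3, out=-5
c > -1 is False; out > 3 is False
→ r = c * 1 * out = 15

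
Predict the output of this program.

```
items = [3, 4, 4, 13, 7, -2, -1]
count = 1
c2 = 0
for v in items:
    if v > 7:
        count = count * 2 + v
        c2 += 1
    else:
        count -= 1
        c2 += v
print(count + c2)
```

22

v=3: not >7, count = 1-1 = 0; c2=3
v=4: not >7, count = 0-1 = -1; c2=7
v=4: not >7, count = (-1)-1 = -2; c2=11
v=13: >7, count = (-2)*2+13 = 9; c2=12
v=7: not >7, count = 9-1 = 8; c2=19
v=-2: not >7, count = 8-1 = 7; c2=17
v=-1: not >7, count = 7-1 = 6; c2=16
count+c2 = 6+16 = 22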